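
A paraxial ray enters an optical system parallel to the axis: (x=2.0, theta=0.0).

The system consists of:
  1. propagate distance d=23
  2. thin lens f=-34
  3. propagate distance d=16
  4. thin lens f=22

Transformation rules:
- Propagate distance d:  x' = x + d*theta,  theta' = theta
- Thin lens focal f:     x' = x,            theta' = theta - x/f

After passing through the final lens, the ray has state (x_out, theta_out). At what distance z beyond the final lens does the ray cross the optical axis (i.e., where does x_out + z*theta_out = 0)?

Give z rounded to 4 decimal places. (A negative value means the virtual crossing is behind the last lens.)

Answer: 39.2857

Derivation:
Initial: x=2.0000 theta=0.0000
After 1 (propagate distance d=23): x=2.0000 theta=0.0000
After 2 (thin lens f=-34): x=2.0000 theta=1/17 (≈0.0588)
After 3 (propagate distance d=16): x=50/17 (≈2.9412) theta=1/17 (≈0.0588)
After 4 (thin lens f=22): x=50/17 (≈2.9412) theta=-14/187 (≈-0.0749)
z_focus = -x_out/theta_out = -(50/17)/(-14/187) = 275/7 ≈ 39.2857
Rounded to 4 decimal places: z = 39.2857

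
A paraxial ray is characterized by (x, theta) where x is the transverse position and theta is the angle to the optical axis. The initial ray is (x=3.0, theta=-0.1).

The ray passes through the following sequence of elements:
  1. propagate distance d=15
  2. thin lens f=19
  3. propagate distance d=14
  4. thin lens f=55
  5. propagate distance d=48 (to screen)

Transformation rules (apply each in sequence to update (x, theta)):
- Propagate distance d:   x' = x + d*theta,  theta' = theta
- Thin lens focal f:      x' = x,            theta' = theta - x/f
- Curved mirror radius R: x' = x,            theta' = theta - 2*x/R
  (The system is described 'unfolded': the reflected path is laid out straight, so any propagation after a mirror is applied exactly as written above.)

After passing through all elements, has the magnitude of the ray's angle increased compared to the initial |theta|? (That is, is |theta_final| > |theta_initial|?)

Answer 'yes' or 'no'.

Initial: x=3.0000 theta=-0.1000
After 1 (propagate distance d=15): x=1.5000 theta=-0.1000
After 2 (thin lens f=19): x=1.5000 theta=-17/95 (≈-0.1789)
After 3 (propagate distance d=14): x=-191/190 (≈-1.0053) theta=-17/95 (≈-0.1789)
After 4 (thin lens f=55): x=-191/190 (≈-1.0053) theta=-1679/10450 (≈-0.1607)
After 5 (propagate distance d=48 (to screen)): x=-91097/10450 (≈-8.7174) theta=-1679/10450 (≈-0.1607)
|theta_initial|=0.1000 |theta_final|=1679/10450 (≈0.1607) -> increased

Answer: yes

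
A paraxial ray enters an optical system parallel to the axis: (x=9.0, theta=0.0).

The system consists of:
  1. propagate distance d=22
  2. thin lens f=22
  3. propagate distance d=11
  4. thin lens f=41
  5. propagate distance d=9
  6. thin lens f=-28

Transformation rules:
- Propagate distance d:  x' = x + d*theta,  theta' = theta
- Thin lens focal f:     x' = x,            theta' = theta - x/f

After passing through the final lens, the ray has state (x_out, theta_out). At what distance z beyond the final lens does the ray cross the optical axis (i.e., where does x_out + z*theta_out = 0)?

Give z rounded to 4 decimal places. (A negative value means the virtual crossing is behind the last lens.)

Answer: -0.3232

Derivation:
Initial: x=9.0000 theta=0.0000
After 1 (propagate distance d=22): x=9.0000 theta=0.0000
After 2 (thin lens f=22): x=9.0000 theta=-9/22 (≈-0.4091)
After 3 (propagate distance d=11): x=4.5000 theta=-9/22 (≈-0.4091)
After 4 (thin lens f=41): x=4.5000 theta=-234/451 (≈-0.5188)
After 5 (propagate distance d=9): x=-153/902 (≈-0.1696) theta=-234/451 (≈-0.5188)
After 6 (thin lens f=-28): x=-153/902 (≈-0.1696) theta=-13257/25256 (≈-0.5249)
z_focus = -x_out/theta_out = -(-153/902)/(-13257/25256) = -476/1473 ≈ -0.3232
Rounded to 4 decimal places: z = -0.3232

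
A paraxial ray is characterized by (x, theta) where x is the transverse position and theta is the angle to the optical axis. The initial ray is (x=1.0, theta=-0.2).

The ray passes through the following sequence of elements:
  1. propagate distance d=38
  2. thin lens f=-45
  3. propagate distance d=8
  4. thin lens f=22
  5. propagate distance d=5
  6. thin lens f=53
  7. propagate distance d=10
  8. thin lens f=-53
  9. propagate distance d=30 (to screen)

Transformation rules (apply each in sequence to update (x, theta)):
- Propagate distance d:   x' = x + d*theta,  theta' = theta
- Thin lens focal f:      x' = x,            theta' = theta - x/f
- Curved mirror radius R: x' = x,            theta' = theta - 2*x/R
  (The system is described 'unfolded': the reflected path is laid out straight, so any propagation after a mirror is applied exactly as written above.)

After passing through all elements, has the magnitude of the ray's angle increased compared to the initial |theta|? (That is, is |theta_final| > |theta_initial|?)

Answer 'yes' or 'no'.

Answer: no

Derivation:
Initial: x=1.0000 theta=-0.2000
After 1 (propagate distance d=38): x=-6.6000 theta=-0.2000
After 2 (thin lens f=-45): x=-6.6000 theta=-26/75 (≈-0.3467)
After 3 (propagate distance d=8): x=-703/75 (≈-9.3733) theta=-26/75 (≈-0.3467)
After 4 (thin lens f=22): x=-703/75 (≈-9.3733) theta=131/1650 (≈0.0794)
After 5 (propagate distance d=5): x=-4937/550 (≈-8.9764) theta=131/1650 (≈0.0794)
After 6 (thin lens f=53): x=-4937/550 (≈-8.9764) theta=10877/43725 (≈0.2488)
After 7 (propagate distance d=10): x=-567443/87450 (≈-6.4888) theta=10877/43725 (≈0.2488)
After 8 (thin lens f=-53): x=-567443/87450 (≈-6.4888) theta=17743/140450 (≈0.1263)
After 9 (propagate distance d=30 (to screen)): x=-12508909/4634850 (≈-2.6989) theta=17743/140450 (≈0.1263)
|theta_initial|=0.2000 |theta_final|=17743/140450 (≈0.1263) -> not increased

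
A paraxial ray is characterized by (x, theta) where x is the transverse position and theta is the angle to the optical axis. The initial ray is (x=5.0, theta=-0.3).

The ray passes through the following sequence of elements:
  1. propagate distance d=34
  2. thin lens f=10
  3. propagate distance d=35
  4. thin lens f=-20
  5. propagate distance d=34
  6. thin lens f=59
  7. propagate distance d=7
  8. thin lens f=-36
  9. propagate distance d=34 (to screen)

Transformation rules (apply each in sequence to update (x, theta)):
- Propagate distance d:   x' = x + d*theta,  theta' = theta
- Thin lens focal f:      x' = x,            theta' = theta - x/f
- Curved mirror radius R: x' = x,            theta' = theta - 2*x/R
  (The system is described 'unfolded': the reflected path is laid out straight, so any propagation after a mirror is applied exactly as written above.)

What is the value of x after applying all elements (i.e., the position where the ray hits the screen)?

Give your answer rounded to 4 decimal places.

Initial: x=5.0000 theta=-0.3000
After 1 (propagate distance d=34): x=-5.2000 theta=-0.3000
After 2 (thin lens f=10): x=-5.2000 theta=0.2200
After 3 (propagate distance d=35): x=2.5000 theta=0.2200
After 4 (thin lens f=-20): x=2.5000 theta=0.3450
After 5 (propagate distance d=34): x=14.2300 theta=0.3450
After 6 (thin lens f=59): x=14.2300 theta=49/472 (≈0.1038)
After 7 (propagate distance d=7): x=176489/11800 (≈14.9567) theta=49/472 (≈0.1038)
After 8 (thin lens f=-36): x=176489/11800 (≈14.9567) theta=220589/424800 (≈0.5193)
After 9 (propagate distance d=34 (to screen)): x=1385363/42480 (≈32.6121) theta=220589/424800 (≈0.5193)
Rounded to 4 decimal places: x = 32.6121

Answer: 32.6121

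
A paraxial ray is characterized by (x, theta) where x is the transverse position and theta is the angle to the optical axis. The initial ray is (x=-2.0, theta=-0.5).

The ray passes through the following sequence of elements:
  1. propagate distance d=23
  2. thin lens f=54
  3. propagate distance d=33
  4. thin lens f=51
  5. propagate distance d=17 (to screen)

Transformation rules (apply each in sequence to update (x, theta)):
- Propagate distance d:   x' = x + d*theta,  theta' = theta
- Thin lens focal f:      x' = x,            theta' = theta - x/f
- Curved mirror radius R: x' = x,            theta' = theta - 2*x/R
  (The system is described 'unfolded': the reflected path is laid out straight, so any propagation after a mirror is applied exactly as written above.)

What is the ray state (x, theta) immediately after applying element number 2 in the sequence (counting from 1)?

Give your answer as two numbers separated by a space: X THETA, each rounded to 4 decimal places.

Answer: -13.5000 -0.2500

Derivation:
Initial: x=-2.0000 theta=-0.5000
After 1 (propagate distance d=23): x=-13.5000 theta=-0.5000
After 2 (thin lens f=54): x=-13.5000 theta=-0.2500
Rounded to 4 decimal places: x = -13.5000, theta = -0.2500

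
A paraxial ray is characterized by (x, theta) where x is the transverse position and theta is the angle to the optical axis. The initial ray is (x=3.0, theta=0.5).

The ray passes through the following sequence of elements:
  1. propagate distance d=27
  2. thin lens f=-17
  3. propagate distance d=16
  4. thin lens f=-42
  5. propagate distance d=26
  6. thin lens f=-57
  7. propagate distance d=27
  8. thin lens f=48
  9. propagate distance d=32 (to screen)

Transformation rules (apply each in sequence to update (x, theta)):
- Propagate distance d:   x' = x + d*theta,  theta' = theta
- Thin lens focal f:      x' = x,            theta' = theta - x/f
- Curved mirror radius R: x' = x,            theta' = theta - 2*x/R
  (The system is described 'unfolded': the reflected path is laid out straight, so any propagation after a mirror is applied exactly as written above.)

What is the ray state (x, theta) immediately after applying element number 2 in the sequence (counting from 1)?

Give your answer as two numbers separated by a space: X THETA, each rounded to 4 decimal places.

Initial: x=3.0000 theta=0.5000
After 1 (propagate distance d=27): x=16.5000 theta=0.5000
After 2 (thin lens f=-17): x=16.5000 theta=25/17 (≈1.4706)
Rounded to 4 decimal places: x = 16.5000, theta = 1.4706

Answer: 16.5000 1.4706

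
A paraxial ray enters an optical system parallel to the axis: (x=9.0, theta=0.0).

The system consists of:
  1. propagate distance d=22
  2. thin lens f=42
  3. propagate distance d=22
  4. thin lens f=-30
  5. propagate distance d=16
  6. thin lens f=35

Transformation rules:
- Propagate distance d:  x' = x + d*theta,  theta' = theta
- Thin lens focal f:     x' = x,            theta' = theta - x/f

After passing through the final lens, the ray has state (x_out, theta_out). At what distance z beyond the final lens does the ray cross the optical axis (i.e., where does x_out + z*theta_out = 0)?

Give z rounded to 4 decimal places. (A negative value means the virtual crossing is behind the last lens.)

Initial: x=9.0000 theta=0.0000
After 1 (propagate distance d=22): x=9.0000 theta=0.0000
After 2 (thin lens f=42): x=9.0000 theta=-3/14 (≈-0.2143)
After 3 (propagate distance d=22): x=30/7 (≈4.2857) theta=-3/14 (≈-0.2143)
After 4 (thin lens f=-30): x=30/7 (≈4.2857) theta=-1/14 (≈-0.0714)
After 5 (propagate distance d=16): x=22/7 (≈3.1429) theta=-1/14 (≈-0.0714)
After 6 (thin lens f=35): x=22/7 (≈3.1429) theta=-79/490 (≈-0.1612)
z_focus = -x_out/theta_out = -(22/7)/(-79/490) = 1540/79 ≈ 19.4937
Rounded to 4 decimal places: z = 19.4937

Answer: 19.4937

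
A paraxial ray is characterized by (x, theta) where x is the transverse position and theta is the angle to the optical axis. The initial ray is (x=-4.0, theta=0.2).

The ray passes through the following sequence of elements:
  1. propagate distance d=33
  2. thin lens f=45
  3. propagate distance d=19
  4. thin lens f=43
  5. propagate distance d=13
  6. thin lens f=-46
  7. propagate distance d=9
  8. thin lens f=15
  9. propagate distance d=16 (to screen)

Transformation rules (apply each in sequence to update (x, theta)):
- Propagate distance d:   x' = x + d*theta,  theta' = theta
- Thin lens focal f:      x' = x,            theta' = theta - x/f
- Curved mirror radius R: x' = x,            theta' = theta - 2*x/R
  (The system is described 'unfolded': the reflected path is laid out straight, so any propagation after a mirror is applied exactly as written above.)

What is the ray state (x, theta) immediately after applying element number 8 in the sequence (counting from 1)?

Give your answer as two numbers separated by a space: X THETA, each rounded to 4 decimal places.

Initial: x=-4.0000 theta=0.2000
After 1 (propagate distance d=33): x=2.6000 theta=0.2000
After 2 (thin lens f=45): x=2.6000 theta=32/225 (≈0.1422)
After 3 (propagate distance d=19): x=1193/225 (≈5.3022) theta=32/225 (≈0.1422)
After 4 (thin lens f=43): x=1193/225 (≈5.3022) theta=61/3225 (≈0.0189)
After 5 (propagate distance d=13): x=53678/9675 (≈5.5481) theta=61/3225 (≈0.0189)
After 6 (thin lens f=-46): x=53678/9675 (≈5.5481) theta=31048/222525 (≈0.1395)
After 7 (propagate distance d=9): x=1514026/222525 (≈6.8038) theta=31048/222525 (≈0.1395)
After 8 (thin lens f=15): x=1514026/222525 (≈6.8038) theta=-1048306/3337875 (≈-0.3141)
Rounded to 4 decimal places: x = 6.8038, theta = -0.3141

Answer: 6.8038 -0.3141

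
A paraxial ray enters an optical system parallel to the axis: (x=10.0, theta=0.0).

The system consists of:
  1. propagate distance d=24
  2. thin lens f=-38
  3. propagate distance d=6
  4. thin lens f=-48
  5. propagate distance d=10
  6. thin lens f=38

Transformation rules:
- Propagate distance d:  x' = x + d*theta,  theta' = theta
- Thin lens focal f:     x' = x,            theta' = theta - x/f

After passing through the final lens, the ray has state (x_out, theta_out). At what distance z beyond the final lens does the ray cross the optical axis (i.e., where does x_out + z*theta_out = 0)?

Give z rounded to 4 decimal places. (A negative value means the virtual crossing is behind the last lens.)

Initial: x=10.0000 theta=0.0000
After 1 (propagate distance d=24): x=10.0000 theta=0.0000
After 2 (thin lens f=-38): x=10.0000 theta=5/19 (≈0.2632)
After 3 (propagate distance d=6): x=220/19 (≈11.5789) theta=5/19 (≈0.2632)
After 4 (thin lens f=-48): x=220/19 (≈11.5789) theta=115/228 (≈0.5044)
After 5 (propagate distance d=10): x=1895/114 (≈16.6228) theta=115/228 (≈0.5044)
After 6 (thin lens f=38): x=1895/114 (≈16.6228) theta=145/2166 (≈0.0669)
z_focus = -x_out/theta_out = -(1895/114)/(145/2166) = -7201/29 ≈ -248.3103
Rounded to 4 decimal places: z = -248.3103

Answer: -248.3103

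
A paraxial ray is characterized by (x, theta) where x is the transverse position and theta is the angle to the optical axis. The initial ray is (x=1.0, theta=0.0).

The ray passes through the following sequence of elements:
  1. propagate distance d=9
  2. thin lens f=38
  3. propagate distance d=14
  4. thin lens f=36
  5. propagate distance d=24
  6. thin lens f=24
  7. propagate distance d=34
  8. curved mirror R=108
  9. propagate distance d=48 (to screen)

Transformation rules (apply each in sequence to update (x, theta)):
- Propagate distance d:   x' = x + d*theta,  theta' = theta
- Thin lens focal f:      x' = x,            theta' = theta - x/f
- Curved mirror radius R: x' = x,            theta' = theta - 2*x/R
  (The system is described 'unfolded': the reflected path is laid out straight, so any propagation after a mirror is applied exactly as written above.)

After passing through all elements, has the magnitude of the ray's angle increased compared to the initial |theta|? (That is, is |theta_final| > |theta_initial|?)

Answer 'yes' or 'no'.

Answer: yes

Derivation:
Initial: x=1.0000 theta=0.0000
After 1 (propagate distance d=9): x=1.0000 theta=0.0000
After 2 (thin lens f=38): x=1.0000 theta=-1/38 (≈-0.0263)
After 3 (propagate distance d=14): x=12/19 (≈0.6316) theta=-1/38 (≈-0.0263)
After 4 (thin lens f=36): x=12/19 (≈0.6316) theta=-5/114 (≈-0.0439)
After 5 (propagate distance d=24): x=-8/19 (≈-0.4211) theta=-5/114 (≈-0.0439)
After 6 (thin lens f=24): x=-8/19 (≈-0.4211) theta=-1/38 (≈-0.0263)
After 7 (propagate distance d=34): x=-25/19 (≈-1.3158) theta=-1/38 (≈-0.0263)
After 8 (curved mirror R=108): x=-25/19 (≈-1.3158) theta=-1/513 (≈-0.0019)
After 9 (propagate distance d=48 (to screen)): x=-241/171 (≈-1.4094) theta=-1/513 (≈-0.0019)
|theta_initial|=0.0000 |theta_final|=1/513 (≈0.0019) -> increased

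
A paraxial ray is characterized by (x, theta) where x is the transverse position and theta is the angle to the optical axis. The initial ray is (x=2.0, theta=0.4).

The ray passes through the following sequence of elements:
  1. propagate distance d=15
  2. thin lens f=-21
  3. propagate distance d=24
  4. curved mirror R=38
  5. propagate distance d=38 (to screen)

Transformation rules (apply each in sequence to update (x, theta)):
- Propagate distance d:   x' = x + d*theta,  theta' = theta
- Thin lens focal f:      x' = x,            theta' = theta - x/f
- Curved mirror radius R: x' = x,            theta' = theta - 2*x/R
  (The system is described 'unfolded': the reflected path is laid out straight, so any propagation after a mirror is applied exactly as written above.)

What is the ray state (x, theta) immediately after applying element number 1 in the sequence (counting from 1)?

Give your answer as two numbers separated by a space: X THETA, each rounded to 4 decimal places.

Answer: 8.0000 0.4000

Derivation:
Initial: x=2.0000 theta=0.4000
After 1 (propagate distance d=15): x=8.0000 theta=0.4000
Rounded to 4 decimal places: x = 8.0000, theta = 0.4000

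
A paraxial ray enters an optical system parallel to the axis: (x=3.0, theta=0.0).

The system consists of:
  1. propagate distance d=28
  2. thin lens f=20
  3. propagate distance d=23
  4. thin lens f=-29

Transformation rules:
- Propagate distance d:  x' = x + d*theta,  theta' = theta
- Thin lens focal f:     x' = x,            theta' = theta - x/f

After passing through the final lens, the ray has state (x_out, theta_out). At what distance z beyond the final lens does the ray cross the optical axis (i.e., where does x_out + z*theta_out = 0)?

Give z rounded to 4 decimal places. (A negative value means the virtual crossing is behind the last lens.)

Answer: -2.7188

Derivation:
Initial: x=3.0000 theta=0.0000
After 1 (propagate distance d=28): x=3.0000 theta=0.0000
After 2 (thin lens f=20): x=3.0000 theta=-0.1500
After 3 (propagate distance d=23): x=-0.4500 theta=-0.1500
After 4 (thin lens f=-29): x=-0.4500 theta=-24/145 (≈-0.1655)
z_focus = -x_out/theta_out = -(-0.4500)/(-24/145) = -87/32 ≈ -2.7188
Rounded to 4 decimal places: z = -2.7188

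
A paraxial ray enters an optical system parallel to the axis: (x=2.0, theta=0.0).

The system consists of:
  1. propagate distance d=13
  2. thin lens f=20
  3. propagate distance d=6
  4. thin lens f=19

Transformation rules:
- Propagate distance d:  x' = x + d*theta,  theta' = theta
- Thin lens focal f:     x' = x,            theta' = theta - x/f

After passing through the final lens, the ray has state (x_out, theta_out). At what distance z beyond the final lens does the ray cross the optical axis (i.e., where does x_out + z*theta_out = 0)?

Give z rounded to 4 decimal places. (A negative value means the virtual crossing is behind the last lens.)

Answer: 8.0606

Derivation:
Initial: x=2.0000 theta=0.0000
After 1 (propagate distance d=13): x=2.0000 theta=0.0000
After 2 (thin lens f=20): x=2.0000 theta=-0.1000
After 3 (propagate distance d=6): x=1.4000 theta=-0.1000
After 4 (thin lens f=19): x=1.4000 theta=-33/190 (≈-0.1737)
z_focus = -x_out/theta_out = -(1.4000)/(-33/190) = 266/33 ≈ 8.0606
Rounded to 4 decimal places: z = 8.0606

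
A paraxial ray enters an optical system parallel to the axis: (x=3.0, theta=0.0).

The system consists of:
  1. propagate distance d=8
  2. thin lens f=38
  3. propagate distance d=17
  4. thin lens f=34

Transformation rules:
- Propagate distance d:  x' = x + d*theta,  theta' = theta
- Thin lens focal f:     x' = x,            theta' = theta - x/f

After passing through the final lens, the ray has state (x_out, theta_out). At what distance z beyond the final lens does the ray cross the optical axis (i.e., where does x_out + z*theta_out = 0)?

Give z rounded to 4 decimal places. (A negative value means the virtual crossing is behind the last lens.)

Initial: x=3.0000 theta=0.0000
After 1 (propagate distance d=8): x=3.0000 theta=0.0000
After 2 (thin lens f=38): x=3.0000 theta=-3/38 (≈-0.0789)
After 3 (propagate distance d=17): x=63/38 (≈1.6579) theta=-3/38 (≈-0.0789)
After 4 (thin lens f=34): x=63/38 (≈1.6579) theta=-165/1292 (≈-0.1277)
z_focus = -x_out/theta_out = -(63/38)/(-165/1292) = 714/55 ≈ 12.9818
Rounded to 4 decimal places: z = 12.9818

Answer: 12.9818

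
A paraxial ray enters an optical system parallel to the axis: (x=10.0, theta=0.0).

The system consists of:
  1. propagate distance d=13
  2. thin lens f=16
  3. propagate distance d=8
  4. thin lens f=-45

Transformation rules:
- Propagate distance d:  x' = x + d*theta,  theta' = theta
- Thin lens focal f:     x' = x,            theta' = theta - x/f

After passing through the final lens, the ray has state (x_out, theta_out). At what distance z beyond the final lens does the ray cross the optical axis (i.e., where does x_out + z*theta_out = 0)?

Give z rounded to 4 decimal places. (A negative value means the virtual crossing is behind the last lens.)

Initial: x=10.0000 theta=0.0000
After 1 (propagate distance d=13): x=10.0000 theta=0.0000
After 2 (thin lens f=16): x=10.0000 theta=-0.6250
After 3 (propagate distance d=8): x=5.0000 theta=-0.6250
After 4 (thin lens f=-45): x=5.0000 theta=-37/72 (≈-0.5139)
z_focus = -x_out/theta_out = -(5.0000)/(-37/72) = 360/37 ≈ 9.7297
Rounded to 4 decimal places: z = 9.7297

Answer: 9.7297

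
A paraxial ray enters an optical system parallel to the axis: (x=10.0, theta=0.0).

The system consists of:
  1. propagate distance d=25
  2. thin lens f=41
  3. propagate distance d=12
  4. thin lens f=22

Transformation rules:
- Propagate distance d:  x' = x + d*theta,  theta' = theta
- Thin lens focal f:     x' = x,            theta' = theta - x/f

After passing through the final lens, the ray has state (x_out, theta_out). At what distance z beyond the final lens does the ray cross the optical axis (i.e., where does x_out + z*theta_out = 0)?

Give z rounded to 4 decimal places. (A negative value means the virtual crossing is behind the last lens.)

Initial: x=10.0000 theta=0.0000
After 1 (propagate distance d=25): x=10.0000 theta=0.0000
After 2 (thin lens f=41): x=10.0000 theta=-10/41 (≈-0.2439)
After 3 (propagate distance d=12): x=290/41 (≈7.0732) theta=-10/41 (≈-0.2439)
After 4 (thin lens f=22): x=290/41 (≈7.0732) theta=-255/451 (≈-0.5654)
z_focus = -x_out/theta_out = -(290/41)/(-255/451) = 638/51 ≈ 12.5098
Rounded to 4 decimal places: z = 12.5098

Answer: 12.5098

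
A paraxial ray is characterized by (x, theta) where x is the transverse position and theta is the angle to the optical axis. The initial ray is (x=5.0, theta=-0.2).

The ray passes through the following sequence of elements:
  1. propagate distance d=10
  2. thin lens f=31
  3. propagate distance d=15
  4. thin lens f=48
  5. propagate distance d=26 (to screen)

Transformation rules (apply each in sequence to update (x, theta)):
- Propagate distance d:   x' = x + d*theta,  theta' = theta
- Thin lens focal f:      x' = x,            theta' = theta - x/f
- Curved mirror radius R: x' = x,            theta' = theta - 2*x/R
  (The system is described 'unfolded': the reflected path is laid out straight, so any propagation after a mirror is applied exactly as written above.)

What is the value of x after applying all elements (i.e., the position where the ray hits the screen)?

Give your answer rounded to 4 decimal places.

Initial: x=5.0000 theta=-0.2000
After 1 (propagate distance d=10): x=3.0000 theta=-0.2000
After 2 (thin lens f=31): x=3.0000 theta=-46/155 (≈-0.2968)
After 3 (propagate distance d=15): x=-45/31 (≈-1.4516) theta=-46/155 (≈-0.2968)
After 4 (thin lens f=48): x=-45/31 (≈-1.4516) theta=-661/2480 (≈-0.2665)
After 5 (propagate distance d=26 (to screen)): x=-10393/1240 (≈-8.3815) theta=-661/2480 (≈-0.2665)
Rounded to 4 decimal places: x = -8.3815

Answer: -8.3815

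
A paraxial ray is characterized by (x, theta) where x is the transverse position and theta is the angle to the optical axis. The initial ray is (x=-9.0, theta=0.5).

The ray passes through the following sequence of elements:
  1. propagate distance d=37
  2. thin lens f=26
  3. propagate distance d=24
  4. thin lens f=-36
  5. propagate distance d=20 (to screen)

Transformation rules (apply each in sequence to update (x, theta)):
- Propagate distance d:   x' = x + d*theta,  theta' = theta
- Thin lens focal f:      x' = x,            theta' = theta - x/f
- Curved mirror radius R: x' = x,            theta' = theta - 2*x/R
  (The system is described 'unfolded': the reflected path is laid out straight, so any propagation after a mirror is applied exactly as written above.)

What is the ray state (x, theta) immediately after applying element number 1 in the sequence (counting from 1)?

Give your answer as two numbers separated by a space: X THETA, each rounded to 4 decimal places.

Answer: 9.5000 0.5000

Derivation:
Initial: x=-9.0000 theta=0.5000
After 1 (propagate distance d=37): x=9.5000 theta=0.5000
Rounded to 4 decimal places: x = 9.5000, theta = 0.5000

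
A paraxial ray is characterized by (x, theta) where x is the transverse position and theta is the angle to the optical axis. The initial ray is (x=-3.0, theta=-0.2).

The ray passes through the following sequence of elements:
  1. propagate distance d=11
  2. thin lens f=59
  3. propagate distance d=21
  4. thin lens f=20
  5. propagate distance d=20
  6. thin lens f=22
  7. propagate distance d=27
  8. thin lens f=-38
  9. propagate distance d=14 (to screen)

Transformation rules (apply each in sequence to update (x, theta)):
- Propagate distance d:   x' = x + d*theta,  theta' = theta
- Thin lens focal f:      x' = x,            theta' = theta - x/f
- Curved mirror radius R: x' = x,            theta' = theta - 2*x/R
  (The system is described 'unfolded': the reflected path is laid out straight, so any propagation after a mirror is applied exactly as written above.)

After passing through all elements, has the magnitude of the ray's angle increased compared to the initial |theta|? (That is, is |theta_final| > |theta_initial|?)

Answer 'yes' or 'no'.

Initial: x=-3.0000 theta=-0.2000
After 1 (propagate distance d=11): x=-5.2000 theta=-0.2000
After 2 (thin lens f=59): x=-5.2000 theta=-33/295 (≈-0.1119)
After 3 (propagate distance d=21): x=-2227/295 (≈-7.5492) theta=-33/295 (≈-0.1119)
After 4 (thin lens f=20): x=-2227/295 (≈-7.5492) theta=1567/5900 (≈0.2656)
After 5 (propagate distance d=20): x=-132/59 (≈-2.2373) theta=1567/5900 (≈0.2656)
After 6 (thin lens f=22): x=-132/59 (≈-2.2373) theta=2167/5900 (≈0.3673)
After 7 (propagate distance d=27): x=45309/5900 (≈7.6795) theta=2167/5900 (≈0.3673)
After 8 (thin lens f=-38): x=45309/5900 (≈7.6795) theta=25531/44840 (≈0.5694)
After 9 (propagate distance d=14 (to screen)): x=438614/28025 (≈15.6508) theta=25531/44840 (≈0.5694)
|theta_initial|=0.2000 |theta_final|=25531/44840 (≈0.5694) -> increased

Answer: yes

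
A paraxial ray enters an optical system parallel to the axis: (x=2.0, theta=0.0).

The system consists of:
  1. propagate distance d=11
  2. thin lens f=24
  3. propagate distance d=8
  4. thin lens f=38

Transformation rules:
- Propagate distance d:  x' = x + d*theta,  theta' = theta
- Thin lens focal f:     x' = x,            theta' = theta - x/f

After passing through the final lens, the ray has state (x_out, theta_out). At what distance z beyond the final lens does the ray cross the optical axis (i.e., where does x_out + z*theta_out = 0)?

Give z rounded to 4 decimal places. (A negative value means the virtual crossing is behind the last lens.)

Initial: x=2.0000 theta=0.0000
After 1 (propagate distance d=11): x=2.0000 theta=0.0000
After 2 (thin lens f=24): x=2.0000 theta=-1/12 (≈-0.0833)
After 3 (propagate distance d=8): x=4/3 (≈1.3333) theta=-1/12 (≈-0.0833)
After 4 (thin lens f=38): x=4/3 (≈1.3333) theta=-9/76 (≈-0.1184)
z_focus = -x_out/theta_out = -(4/3)/(-9/76) = 304/27 ≈ 11.2593
Rounded to 4 decimal places: z = 11.2593

Answer: 11.2593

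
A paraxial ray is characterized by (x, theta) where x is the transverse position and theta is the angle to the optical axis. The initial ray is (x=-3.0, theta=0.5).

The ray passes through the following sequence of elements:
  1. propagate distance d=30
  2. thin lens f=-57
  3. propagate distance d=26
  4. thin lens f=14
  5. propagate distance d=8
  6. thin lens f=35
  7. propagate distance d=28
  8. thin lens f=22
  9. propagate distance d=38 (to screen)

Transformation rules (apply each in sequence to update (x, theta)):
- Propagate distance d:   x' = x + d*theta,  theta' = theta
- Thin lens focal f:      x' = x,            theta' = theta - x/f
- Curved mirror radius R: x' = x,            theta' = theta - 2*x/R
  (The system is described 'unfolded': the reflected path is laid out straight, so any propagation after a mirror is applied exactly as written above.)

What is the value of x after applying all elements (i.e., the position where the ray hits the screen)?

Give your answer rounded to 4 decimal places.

Answer: -48.9353

Derivation:
Initial: x=-3.0000 theta=0.5000
After 1 (propagate distance d=30): x=12.0000 theta=0.5000
After 2 (thin lens f=-57): x=12.0000 theta=27/38 (≈0.7105)
After 3 (propagate distance d=26): x=579/19 (≈30.4737) theta=27/38 (≈0.7105)
After 4 (thin lens f=14): x=579/19 (≈30.4737) theta=-195/133 (≈-1.4662)
After 5 (propagate distance d=8): x=2493/133 (≈18.7444) theta=-195/133 (≈-1.4662)
After 6 (thin lens f=35): x=2493/133 (≈18.7444) theta=-9318/4655 (≈-2.0017)
After 7 (propagate distance d=28): x=-24807/665 (≈-37.3038) theta=-9318/4655 (≈-2.0017)
After 8 (thin lens f=22): x=-24807/665 (≈-37.3038) theta=-31347/102410 (≈-0.3061)
After 9 (propagate distance d=38 (to screen)): x=-2505732/51205 (≈-48.9353) theta=-31347/102410 (≈-0.3061)
Rounded to 4 decimal places: x = -48.9353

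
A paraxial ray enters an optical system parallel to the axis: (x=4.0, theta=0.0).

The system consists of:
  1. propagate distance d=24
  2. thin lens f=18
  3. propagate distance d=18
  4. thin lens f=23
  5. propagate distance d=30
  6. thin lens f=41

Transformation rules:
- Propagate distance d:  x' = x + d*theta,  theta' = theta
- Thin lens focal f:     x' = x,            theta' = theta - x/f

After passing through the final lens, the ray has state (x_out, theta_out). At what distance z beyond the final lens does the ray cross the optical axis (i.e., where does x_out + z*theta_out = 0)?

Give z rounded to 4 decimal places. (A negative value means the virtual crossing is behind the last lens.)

Answer: -111.8182

Derivation:
Initial: x=4.0000 theta=0.0000
After 1 (propagate distance d=24): x=4.0000 theta=0.0000
After 2 (thin lens f=18): x=4.0000 theta=-2/9 (≈-0.2222)
After 3 (propagate distance d=18): x=0.0000 theta=-2/9 (≈-0.2222)
After 4 (thin lens f=23): x=0.0000 theta=-2/9 (≈-0.2222)
After 5 (propagate distance d=30): x=-20/3 (≈-6.6667) theta=-2/9 (≈-0.2222)
After 6 (thin lens f=41): x=-20/3 (≈-6.6667) theta=-22/369 (≈-0.0596)
z_focus = -x_out/theta_out = -(-20/3)/(-22/369) = -1230/11 ≈ -111.8182
Rounded to 4 decimal places: z = -111.8182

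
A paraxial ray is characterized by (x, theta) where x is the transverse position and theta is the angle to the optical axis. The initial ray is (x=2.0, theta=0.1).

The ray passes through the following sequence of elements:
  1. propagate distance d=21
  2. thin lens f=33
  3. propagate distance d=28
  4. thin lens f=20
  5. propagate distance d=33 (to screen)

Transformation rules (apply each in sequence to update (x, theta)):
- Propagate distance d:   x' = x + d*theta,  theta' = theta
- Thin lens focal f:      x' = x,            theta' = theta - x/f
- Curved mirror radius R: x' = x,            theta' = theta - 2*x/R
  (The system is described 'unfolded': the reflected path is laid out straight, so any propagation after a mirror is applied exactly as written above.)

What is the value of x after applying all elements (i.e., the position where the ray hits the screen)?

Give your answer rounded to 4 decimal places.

Answer: -3.0238

Derivation:
Initial: x=2.0000 theta=0.1000
After 1 (propagate distance d=21): x=4.1000 theta=0.1000
After 2 (thin lens f=33): x=4.1000 theta=-4/165 (≈-0.0242)
After 3 (propagate distance d=28): x=1129/330 (≈3.4212) theta=-4/165 (≈-0.0242)
After 4 (thin lens f=20): x=1129/330 (≈3.4212) theta=-1289/6600 (≈-0.1953)
After 5 (propagate distance d=33 (to screen)): x=-19957/6600 (≈-3.0238) theta=-1289/6600 (≈-0.1953)
Rounded to 4 decimal places: x = -3.0238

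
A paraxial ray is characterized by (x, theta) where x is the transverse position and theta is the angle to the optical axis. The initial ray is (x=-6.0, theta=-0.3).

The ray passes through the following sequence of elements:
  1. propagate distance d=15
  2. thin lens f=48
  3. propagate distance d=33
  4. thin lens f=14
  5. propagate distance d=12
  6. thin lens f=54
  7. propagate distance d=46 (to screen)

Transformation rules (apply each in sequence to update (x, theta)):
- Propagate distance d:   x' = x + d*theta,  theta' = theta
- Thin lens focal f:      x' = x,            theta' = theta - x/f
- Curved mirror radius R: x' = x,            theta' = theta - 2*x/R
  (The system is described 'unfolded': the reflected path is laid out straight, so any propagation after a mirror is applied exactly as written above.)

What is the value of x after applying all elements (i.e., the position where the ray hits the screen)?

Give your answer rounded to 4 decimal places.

Answer: 39.1489

Derivation:
Initial: x=-6.0000 theta=-0.3000
After 1 (propagate distance d=15): x=-10.5000 theta=-0.3000
After 2 (thin lens f=48): x=-10.5000 theta=-13/160 (≈-0.0813)
After 3 (propagate distance d=33): x=-2109/160 (≈-13.1813) theta=-13/160 (≈-0.0813)
After 4 (thin lens f=14): x=-2109/160 (≈-13.1813) theta=1927/2240 (≈0.8603)
After 5 (propagate distance d=12): x=-3201/1120 (≈-2.8580) theta=1927/2240 (≈0.8603)
After 6 (thin lens f=54): x=-3201/1120 (≈-2.8580) theta=263/288 (≈0.9132)
After 7 (propagate distance d=46 (to screen)): x=394621/10080 (≈39.1489) theta=263/288 (≈0.9132)
Rounded to 4 decimal places: x = 39.1489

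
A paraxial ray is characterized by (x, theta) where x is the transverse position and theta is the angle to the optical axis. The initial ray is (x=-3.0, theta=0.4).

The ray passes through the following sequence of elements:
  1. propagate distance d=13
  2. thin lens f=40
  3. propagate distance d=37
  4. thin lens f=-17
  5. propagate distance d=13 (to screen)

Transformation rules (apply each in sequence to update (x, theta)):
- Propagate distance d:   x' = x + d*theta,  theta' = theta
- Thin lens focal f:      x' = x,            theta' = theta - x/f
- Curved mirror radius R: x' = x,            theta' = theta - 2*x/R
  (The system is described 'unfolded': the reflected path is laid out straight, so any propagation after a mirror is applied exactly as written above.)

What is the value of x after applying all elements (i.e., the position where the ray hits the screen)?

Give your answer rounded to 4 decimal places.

Answer: 30.8938

Derivation:
Initial: x=-3.0000 theta=0.4000
After 1 (propagate distance d=13): x=2.2000 theta=0.4000
After 2 (thin lens f=40): x=2.2000 theta=0.3450
After 3 (propagate distance d=37): x=14.9650 theta=0.3450
After 4 (thin lens f=-17): x=14.9650 theta=2083/1700 (≈1.2253)
After 5 (propagate distance d=13 (to screen)): x=105039/3400 (≈30.8938) theta=2083/1700 (≈1.2253)
Rounded to 4 decimal places: x = 30.8938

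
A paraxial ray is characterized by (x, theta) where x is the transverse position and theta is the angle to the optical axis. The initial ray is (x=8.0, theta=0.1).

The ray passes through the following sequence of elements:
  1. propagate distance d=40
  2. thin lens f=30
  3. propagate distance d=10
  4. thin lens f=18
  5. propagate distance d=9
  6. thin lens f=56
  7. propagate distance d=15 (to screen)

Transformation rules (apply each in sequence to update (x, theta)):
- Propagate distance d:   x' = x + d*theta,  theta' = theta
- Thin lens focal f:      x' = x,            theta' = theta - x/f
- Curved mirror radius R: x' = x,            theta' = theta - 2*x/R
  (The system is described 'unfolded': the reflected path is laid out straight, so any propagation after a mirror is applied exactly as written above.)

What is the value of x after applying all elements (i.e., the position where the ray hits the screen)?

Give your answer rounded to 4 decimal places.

Answer: -10.6821

Derivation:
Initial: x=8.0000 theta=0.1000
After 1 (propagate distance d=40): x=12.0000 theta=0.1000
After 2 (thin lens f=30): x=12.0000 theta=-0.3000
After 3 (propagate distance d=10): x=9.0000 theta=-0.3000
After 4 (thin lens f=18): x=9.0000 theta=-0.8000
After 5 (propagate distance d=9): x=1.8000 theta=-0.8000
After 6 (thin lens f=56): x=1.8000 theta=-233/280 (≈-0.8321)
After 7 (propagate distance d=15 (to screen)): x=-2991/280 (≈-10.6821) theta=-233/280 (≈-0.8321)
Rounded to 4 decimal places: x = -10.6821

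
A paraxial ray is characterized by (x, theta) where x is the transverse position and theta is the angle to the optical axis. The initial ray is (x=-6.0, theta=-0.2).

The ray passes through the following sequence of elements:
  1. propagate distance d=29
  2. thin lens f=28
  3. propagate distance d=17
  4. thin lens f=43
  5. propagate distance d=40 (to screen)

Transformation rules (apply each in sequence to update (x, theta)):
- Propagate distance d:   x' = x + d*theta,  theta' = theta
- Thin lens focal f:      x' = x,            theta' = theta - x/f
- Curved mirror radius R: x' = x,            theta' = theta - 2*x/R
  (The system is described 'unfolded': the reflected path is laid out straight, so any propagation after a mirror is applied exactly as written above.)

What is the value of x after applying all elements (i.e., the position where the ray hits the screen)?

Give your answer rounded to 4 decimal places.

Initial: x=-6.0000 theta=-0.2000
After 1 (propagate distance d=29): x=-11.8000 theta=-0.2000
After 2 (thin lens f=28): x=-11.8000 theta=31/140 (≈0.2214)
After 3 (propagate distance d=17): x=-225/28 (≈-8.0357) theta=31/140 (≈0.2214)
After 4 (thin lens f=43): x=-225/28 (≈-8.0357) theta=1229/3010 (≈0.4083)
After 5 (propagate distance d=40 (to screen)): x=1427/172 (≈8.2965) theta=1229/3010 (≈0.4083)
Rounded to 4 decimal places: x = 8.2965

Answer: 8.2965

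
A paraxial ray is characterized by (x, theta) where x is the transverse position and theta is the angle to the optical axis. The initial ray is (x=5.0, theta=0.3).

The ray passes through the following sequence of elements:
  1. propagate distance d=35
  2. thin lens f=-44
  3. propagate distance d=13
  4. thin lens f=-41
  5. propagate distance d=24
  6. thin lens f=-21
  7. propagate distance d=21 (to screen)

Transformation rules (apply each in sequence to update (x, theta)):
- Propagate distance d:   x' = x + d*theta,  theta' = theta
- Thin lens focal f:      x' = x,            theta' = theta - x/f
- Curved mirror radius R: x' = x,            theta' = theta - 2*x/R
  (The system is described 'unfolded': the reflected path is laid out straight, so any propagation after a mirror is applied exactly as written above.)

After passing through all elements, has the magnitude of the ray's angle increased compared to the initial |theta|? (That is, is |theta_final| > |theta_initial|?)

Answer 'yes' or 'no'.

Initial: x=5.0000 theta=0.3000
After 1 (propagate distance d=35): x=15.5000 theta=0.3000
After 2 (thin lens f=-44): x=15.5000 theta=287/440 (≈0.6523)
After 3 (propagate distance d=13): x=10551/440 (≈23.9795) theta=287/440 (≈0.6523)
After 4 (thin lens f=-41): x=10551/440 (≈23.9795) theta=11159/9020 (≈1.2371)
After 5 (propagate distance d=24): x=968223/18040 (≈53.6709) theta=11159/9020 (≈1.2371)
After 6 (thin lens f=-21): x=968223/18040 (≈53.6709) theta=478967/126280 (≈3.7929)
After 7 (propagate distance d=21 (to screen)): x=601281/4510 (≈133.3217) theta=478967/126280 (≈3.7929)
|theta_initial|=0.3000 |theta_final|=478967/126280 (≈3.7929) -> increased

Answer: yes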